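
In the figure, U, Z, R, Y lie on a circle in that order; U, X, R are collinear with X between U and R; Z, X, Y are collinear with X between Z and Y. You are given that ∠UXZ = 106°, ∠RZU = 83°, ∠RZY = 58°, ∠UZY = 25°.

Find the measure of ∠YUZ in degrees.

∠YUZ = 107°

1. ∠RUZ = 49°  [△UXZ]
2. ∠URZ = 48°  [△UZR]
3. ∠UYZ = 48°  [same arc UZ]
4. ∠YUZ = 107°  [△UZY]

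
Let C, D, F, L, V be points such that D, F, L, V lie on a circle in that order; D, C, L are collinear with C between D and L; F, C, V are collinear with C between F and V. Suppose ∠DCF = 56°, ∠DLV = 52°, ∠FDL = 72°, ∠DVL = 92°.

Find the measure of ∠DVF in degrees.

∠DVF = 20°

1. ∠LCV = 56°  [vertical angles at C]
2. ∠LDV = 36°  [△DLV]
3. ∠DCV = 124°  [linear pair at C on DL]
4. ∠DVF = 20°  [△DCV]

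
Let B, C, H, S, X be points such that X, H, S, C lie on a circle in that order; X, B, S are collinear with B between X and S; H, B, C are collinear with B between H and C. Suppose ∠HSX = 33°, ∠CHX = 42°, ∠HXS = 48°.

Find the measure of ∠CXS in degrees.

∠CXS = 57°

1. ∠SHX = 99°  [△XHS]
2. ∠CSX = 42°  [same arc XC]
3. ∠SCX = 81°  [cyclic XHSC, opposite ∠H+∠C]
4. ∠CXS = 57°  [△XSC]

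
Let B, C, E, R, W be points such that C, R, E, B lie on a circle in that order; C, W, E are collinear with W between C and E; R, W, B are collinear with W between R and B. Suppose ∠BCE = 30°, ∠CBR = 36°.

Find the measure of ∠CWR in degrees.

∠CWR = 66°

1. ∠BRE = 30°  [same arc EB]
2. ∠CER = 36°  [same arc CR]
3. ∠EWR = 114°  [△RWE]
4. ∠CWR = 66°  [linear pair at W on CE]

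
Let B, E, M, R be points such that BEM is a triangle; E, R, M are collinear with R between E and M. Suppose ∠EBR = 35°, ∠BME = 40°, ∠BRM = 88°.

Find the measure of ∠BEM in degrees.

∠BEM = 53°

1. ∠BRE = 92°  [linear pair at R on EM]
2. ∠BER = 53°  [△BER]
3. ∠BEM = 53°  [R on ray EM]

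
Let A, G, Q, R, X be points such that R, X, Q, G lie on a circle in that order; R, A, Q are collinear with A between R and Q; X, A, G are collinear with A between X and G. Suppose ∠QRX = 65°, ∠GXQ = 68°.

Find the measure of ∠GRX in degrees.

1. ∠QGX = 65°  [same arc XQ]
2. ∠GQX = 47°  [△XQG]
3. ∠GRX = 133°  [cyclic RXQG, opposite ∠R+∠Q]

∠GRX = 133°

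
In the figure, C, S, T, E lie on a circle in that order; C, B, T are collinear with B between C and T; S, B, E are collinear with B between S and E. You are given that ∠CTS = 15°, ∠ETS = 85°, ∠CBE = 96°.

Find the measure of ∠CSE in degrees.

1. ∠CES = 15°  [same arc CS]
2. ∠ECS = 95°  [cyclic CSTE, opposite ∠C+∠T]
3. ∠CSE = 70°  [△CSE]

∠CSE = 70°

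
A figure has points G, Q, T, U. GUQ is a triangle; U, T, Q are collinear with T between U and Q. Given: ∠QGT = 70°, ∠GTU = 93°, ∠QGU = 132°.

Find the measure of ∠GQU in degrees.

1. ∠GTQ = 87°  [linear pair at T on UQ]
2. ∠GQT = 23°  [△GTQ]
3. ∠GQU = 23°  [T on ray QU]

∠GQU = 23°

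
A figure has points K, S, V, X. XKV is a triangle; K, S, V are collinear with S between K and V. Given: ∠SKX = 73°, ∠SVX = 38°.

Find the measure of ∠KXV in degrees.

1. ∠VKX = 73°  [S on ray KV]
2. ∠KVX = 38°  [S on ray VK]
3. ∠KXV = 69°  [△XKV]

∠KXV = 69°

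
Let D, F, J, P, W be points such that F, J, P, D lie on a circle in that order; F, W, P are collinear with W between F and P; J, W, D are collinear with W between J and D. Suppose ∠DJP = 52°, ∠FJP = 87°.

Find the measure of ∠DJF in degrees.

1. ∠DFP = 52°  [same arc PD]
2. ∠FDP = 93°  [cyclic FJPD, opposite ∠J+∠D]
3. ∠DPF = 35°  [△FPD]
4. ∠DJF = 35°  [same arc FD]

∠DJF = 35°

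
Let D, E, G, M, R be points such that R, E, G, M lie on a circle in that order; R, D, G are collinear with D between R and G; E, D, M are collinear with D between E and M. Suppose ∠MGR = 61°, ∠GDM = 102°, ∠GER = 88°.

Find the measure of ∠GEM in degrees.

∠GEM = 27°

1. ∠MER = 61°  [same arc RM]
2. ∠EDR = 102°  [vertical angles at D]
3. ∠ERG = 17°  [△RDE]
4. ∠EDG = 78°  [linear pair at D on RG]
5. ∠EGR = 75°  [△REG]
6. ∠GEM = 27°  [△EDG]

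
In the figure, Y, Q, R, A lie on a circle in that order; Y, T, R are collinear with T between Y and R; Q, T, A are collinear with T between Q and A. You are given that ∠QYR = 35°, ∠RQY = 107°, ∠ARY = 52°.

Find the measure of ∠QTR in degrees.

∠QTR = 87°

1. ∠AQY = 52°  [same arc YA]
2. ∠QTY = 93°  [△YTQ]
3. ∠QTR = 87°  [linear pair at T on YR]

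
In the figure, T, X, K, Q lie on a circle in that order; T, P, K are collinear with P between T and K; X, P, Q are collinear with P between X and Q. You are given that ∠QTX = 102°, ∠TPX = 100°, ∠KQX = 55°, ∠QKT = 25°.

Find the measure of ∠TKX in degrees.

1. ∠QKX = 78°  [cyclic TXKQ, opposite ∠T+∠K]
2. ∠KPX = 80°  [linear pair at P on TK]
3. ∠KXQ = 47°  [△XKQ]
4. ∠TKX = 53°  [△XPK]

∠TKX = 53°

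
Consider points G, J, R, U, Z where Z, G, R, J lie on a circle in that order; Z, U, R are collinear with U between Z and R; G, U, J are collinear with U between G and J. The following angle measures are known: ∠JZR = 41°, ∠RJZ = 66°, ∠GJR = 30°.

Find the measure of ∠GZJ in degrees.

∠GZJ = 71°

1. ∠JGR = 41°  [same arc RJ]
2. ∠GRJ = 109°  [△GRJ]
3. ∠GZJ = 71°  [cyclic ZGRJ, opposite ∠Z+∠R]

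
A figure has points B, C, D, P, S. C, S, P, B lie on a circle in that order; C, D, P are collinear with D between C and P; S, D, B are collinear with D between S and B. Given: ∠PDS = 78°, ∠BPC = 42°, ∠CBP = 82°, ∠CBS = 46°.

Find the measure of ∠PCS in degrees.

∠PCS = 36°

1. ∠CDS = 102°  [linear pair at D on CP]
2. ∠BSC = 42°  [same arc CB]
3. ∠PCS = 36°  [△CDS]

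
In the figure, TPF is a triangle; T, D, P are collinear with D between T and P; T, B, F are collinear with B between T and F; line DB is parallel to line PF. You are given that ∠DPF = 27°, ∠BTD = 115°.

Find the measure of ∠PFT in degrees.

∠PFT = 38°

1. ∠FPT = 27°  [D on ray PT]
2. ∠FTP = 115°  [D on TP, B on TF]
3. ∠PFT = 38°  [△TPF]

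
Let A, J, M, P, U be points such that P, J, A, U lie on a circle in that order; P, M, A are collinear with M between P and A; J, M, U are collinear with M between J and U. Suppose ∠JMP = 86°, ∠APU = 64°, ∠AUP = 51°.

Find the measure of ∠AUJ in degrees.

∠AUJ = 29°

1. ∠AMU = 86°  [vertical angles at M]
2. ∠PAU = 65°  [△PAU]
3. ∠AUJ = 29°  [△AMU]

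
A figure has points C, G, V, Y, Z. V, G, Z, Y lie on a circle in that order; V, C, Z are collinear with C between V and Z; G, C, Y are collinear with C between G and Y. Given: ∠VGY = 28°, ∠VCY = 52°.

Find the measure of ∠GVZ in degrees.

1. ∠VZY = 28°  [same arc VY]
2. ∠YCZ = 128°  [linear pair at C on VZ]
3. ∠GYZ = 24°  [△ZCY]
4. ∠GVZ = 24°  [same arc GZ]

∠GVZ = 24°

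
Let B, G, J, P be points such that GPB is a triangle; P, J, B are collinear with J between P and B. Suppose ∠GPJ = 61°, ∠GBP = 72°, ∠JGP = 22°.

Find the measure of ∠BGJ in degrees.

1. ∠GJP = 97°  [△GPJ]
2. ∠GBJ = 72°  [J on ray BP]
3. ∠BJG = 83°  [linear pair at J on PB]
4. ∠BGJ = 25°  [△GJB]

∠BGJ = 25°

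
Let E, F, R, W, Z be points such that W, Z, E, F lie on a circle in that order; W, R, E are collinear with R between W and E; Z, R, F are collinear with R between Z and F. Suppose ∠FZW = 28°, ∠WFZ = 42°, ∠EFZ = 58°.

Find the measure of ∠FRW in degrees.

∠FRW = 86°

1. ∠FEW = 28°  [same arc WF]
2. ∠ERF = 94°  [△ERF]
3. ∠FRW = 86°  [linear pair at R on WE]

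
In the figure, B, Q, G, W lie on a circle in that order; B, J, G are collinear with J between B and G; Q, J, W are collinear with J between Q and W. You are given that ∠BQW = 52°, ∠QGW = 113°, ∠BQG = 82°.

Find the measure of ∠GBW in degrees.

1. ∠BGW = 52°  [same arc BW]
2. ∠BWG = 98°  [cyclic BQGW, opposite ∠Q+∠W]
3. ∠GBW = 30°  [△BGW]

∠GBW = 30°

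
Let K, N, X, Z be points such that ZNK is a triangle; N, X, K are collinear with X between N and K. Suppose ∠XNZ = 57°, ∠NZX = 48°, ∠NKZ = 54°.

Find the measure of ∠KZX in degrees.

∠KZX = 21°

1. ∠NXZ = 75°  [△ZNX]
2. ∠XKZ = 54°  [X on ray KN]
3. ∠KXZ = 105°  [linear pair at X on NK]
4. ∠KZX = 21°  [△ZXK]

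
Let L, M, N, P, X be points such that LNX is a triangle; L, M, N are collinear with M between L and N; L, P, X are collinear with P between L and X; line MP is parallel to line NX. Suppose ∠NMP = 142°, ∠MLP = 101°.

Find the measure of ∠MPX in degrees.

∠MPX = 139°

1. ∠LMP = 38°  [linear pair at M on LN]
2. ∠LPM = 41°  [△LMP]
3. ∠MPX = 139°  [linear pair at P on LX]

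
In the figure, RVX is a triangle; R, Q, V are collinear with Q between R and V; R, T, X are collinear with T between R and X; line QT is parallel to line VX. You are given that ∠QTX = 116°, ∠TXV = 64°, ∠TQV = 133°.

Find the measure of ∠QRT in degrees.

1. ∠QTR = 64°  [linear pair at T on RX]
2. ∠RQT = 47°  [linear pair at Q on RV]
3. ∠QRT = 69°  [△RQT]

∠QRT = 69°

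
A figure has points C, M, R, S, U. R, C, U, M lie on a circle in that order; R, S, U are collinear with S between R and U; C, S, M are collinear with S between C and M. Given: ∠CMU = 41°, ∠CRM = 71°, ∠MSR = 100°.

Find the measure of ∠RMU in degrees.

1. ∠CUM = 109°  [cyclic RCUM, opposite ∠R+∠U]
2. ∠MSU = 80°  [linear pair at S on RU]
3. ∠MCU = 30°  [△CUM]
4. ∠MUR = 59°  [△USM]
5. ∠MRU = 30°  [same arc UM]
6. ∠RMU = 91°  [△RUM]

∠RMU = 91°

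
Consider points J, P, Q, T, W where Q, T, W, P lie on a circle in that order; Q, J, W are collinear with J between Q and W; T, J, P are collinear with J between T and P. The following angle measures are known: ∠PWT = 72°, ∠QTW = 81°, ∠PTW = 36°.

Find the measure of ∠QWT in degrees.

1. ∠TPW = 72°  [△TWP]
2. ∠TQW = 72°  [same arc TW]
3. ∠QWT = 27°  [△QTW]

∠QWT = 27°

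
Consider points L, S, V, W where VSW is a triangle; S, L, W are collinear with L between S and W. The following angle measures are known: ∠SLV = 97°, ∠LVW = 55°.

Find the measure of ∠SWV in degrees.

∠SWV = 42°

1. ∠VLW = 83°  [linear pair at L on SW]
2. ∠LWV = 42°  [△VLW]
3. ∠SWV = 42°  [L on ray WS]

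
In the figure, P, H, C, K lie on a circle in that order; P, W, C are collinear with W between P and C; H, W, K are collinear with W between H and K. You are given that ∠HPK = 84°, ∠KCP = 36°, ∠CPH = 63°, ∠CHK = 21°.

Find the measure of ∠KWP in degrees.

1. ∠KHP = 36°  [same arc PK]
2. ∠CPK = 21°  [same arc CK]
3. ∠HKP = 60°  [△PHK]
4. ∠KWP = 99°  [△PWK]

∠KWP = 99°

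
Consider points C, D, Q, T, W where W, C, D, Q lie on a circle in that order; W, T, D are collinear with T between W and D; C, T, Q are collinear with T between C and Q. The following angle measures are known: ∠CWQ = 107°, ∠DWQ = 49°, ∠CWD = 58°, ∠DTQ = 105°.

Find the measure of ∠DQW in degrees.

1. ∠CQD = 58°  [same arc CD]
2. ∠QDW = 17°  [△DTQ]
3. ∠DQW = 114°  [△WDQ]

∠DQW = 114°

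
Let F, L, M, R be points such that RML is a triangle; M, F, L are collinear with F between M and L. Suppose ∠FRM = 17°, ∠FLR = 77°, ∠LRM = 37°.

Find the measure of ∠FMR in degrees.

1. ∠MLR = 77°  [F on ray LM]
2. ∠LMR = 66°  [△RML]
3. ∠FMR = 66°  [F on ray ML]

∠FMR = 66°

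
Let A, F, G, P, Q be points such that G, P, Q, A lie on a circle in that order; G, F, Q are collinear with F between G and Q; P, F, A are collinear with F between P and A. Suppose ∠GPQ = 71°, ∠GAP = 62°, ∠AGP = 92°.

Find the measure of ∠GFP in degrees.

1. ∠GQP = 62°  [same arc GP]
2. ∠APG = 26°  [△GPA]
3. ∠PGQ = 47°  [△GPQ]
4. ∠GFP = 107°  [△GFP]

∠GFP = 107°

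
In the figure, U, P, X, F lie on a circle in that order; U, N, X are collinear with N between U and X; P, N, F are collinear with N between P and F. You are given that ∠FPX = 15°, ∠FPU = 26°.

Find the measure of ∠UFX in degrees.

∠UFX = 139°

1. ∠FUX = 15°  [same arc XF]
2. ∠FXU = 26°  [same arc UF]
3. ∠UFX = 139°  [△UXF]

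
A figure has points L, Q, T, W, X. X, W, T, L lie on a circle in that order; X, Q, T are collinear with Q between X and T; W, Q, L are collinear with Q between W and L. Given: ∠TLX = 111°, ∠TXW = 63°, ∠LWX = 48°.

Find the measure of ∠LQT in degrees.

∠LQT = 69°

1. ∠TLW = 63°  [same arc WT]
2. ∠LTX = 48°  [same arc XL]
3. ∠LQT = 69°  [△TQL]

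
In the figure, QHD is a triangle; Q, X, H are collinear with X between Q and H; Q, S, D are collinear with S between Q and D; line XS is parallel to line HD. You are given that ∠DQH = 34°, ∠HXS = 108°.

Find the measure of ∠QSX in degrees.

∠QSX = 74°

1. ∠SQX = 34°  [X on QH, S on QD]
2. ∠QXS = 72°  [linear pair at X on QH]
3. ∠QSX = 74°  [△QXS]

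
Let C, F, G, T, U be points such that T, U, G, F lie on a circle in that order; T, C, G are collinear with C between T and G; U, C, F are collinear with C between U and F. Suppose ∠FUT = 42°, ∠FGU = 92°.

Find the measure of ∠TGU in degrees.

∠TGU = 50°

1. ∠FTU = 88°  [cyclic TUGF, opposite ∠T+∠G]
2. ∠TFU = 50°  [△TUF]
3. ∠TGU = 50°  [same arc TU]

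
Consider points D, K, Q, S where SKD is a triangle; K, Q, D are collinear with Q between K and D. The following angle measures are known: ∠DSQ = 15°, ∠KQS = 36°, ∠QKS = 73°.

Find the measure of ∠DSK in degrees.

1. ∠DQS = 144°  [linear pair at Q on KD]
2. ∠DKS = 73°  [Q on ray KD]
3. ∠QDS = 21°  [△SQD]
4. ∠KDS = 21°  [Q on ray DK]
5. ∠DSK = 86°  [△SKD]

∠DSK = 86°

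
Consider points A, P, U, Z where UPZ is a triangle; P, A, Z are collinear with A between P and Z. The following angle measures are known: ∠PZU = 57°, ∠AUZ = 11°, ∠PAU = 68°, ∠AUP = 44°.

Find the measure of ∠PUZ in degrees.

1. ∠APU = 68°  [△UPA]
2. ∠UPZ = 68°  [A on ray PZ]
3. ∠PUZ = 55°  [△UPZ]

∠PUZ = 55°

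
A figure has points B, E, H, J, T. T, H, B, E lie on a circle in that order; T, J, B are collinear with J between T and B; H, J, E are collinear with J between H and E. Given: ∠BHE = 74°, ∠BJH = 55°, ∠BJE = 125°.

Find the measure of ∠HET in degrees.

1. ∠BTE = 74°  [same arc BE]
2. ∠EJT = 55°  [vertical angles at J]
3. ∠HET = 51°  [△TJE]

∠HET = 51°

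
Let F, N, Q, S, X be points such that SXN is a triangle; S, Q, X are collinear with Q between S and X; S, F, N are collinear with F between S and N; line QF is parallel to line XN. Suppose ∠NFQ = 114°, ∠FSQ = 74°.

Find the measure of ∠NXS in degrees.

1. ∠QFS = 66°  [linear pair at F on SN]
2. ∠FQS = 40°  [△SQF]
3. ∠NXS = 40°  [QF∥XN, corresponding at Q]

∠NXS = 40°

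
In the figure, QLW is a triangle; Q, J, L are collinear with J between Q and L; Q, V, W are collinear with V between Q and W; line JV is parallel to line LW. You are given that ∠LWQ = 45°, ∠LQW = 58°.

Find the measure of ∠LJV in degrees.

∠LJV = 103°

1. ∠QLW = 77°  [△QLW]
2. ∠QJV = 77°  [JV∥LW, corresponding at J]
3. ∠LJV = 103°  [linear pair at J on QL]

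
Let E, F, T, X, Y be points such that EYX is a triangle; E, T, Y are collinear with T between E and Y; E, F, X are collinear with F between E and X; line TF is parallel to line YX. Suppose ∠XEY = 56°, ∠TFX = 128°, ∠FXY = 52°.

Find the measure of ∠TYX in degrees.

1. ∠EXY = 52°  [F on ray XE]
2. ∠EYX = 72°  [△EYX]
3. ∠TYX = 72°  [T on ray YE]

∠TYX = 72°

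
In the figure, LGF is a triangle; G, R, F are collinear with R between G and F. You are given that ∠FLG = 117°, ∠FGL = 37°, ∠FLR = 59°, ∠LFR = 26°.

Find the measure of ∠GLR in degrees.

∠GLR = 58°

1. ∠LGR = 37°  [R on ray GF]
2. ∠FRL = 95°  [△LRF]
3. ∠GRL = 85°  [linear pair at R on GF]
4. ∠GLR = 58°  [△LGR]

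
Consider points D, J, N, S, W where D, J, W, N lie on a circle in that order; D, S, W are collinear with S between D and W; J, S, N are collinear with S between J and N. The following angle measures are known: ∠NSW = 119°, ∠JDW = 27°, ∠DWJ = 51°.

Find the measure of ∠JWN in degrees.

1. ∠DSJ = 119°  [vertical angles at S]
2. ∠DJN = 34°  [△DSJ]
3. ∠DNJ = 51°  [same arc DJ]
4. ∠JDN = 95°  [△DJN]
5. ∠JWN = 85°  [cyclic DJWN, opposite ∠D+∠W]

∠JWN = 85°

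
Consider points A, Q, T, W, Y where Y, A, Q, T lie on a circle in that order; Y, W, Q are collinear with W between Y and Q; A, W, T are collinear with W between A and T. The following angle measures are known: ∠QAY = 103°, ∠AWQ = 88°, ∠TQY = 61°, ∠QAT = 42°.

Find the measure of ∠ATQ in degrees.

∠ATQ = 27°

1. ∠TWY = 88°  [vertical angles at W]
2. ∠QWT = 92°  [linear pair at W on YQ]
3. ∠ATQ = 27°  [△QWT]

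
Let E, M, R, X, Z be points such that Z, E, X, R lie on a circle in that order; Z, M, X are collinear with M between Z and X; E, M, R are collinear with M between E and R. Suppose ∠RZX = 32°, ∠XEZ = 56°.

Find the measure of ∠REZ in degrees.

1. ∠XRZ = 124°  [cyclic ZEXR, opposite ∠E+∠R]
2. ∠RXZ = 24°  [△ZXR]
3. ∠REZ = 24°  [same arc ZR]

∠REZ = 24°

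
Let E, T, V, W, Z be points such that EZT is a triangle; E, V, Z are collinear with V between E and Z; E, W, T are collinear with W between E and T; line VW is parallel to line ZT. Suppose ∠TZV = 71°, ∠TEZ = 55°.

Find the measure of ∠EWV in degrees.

1. ∠EZT = 71°  [V on ray ZE]
2. ∠ETZ = 54°  [△EZT]
3. ∠EWV = 54°  [VW∥ZT, corresponding at W]

∠EWV = 54°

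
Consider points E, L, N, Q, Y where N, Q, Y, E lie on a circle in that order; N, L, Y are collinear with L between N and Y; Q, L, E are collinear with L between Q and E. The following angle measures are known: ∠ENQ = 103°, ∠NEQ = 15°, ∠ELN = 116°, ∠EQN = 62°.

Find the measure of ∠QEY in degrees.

∠QEY = 54°

1. ∠ELY = 64°  [linear pair at L on NY]
2. ∠EYN = 62°  [same arc NE]
3. ∠QEY = 54°  [△YLE]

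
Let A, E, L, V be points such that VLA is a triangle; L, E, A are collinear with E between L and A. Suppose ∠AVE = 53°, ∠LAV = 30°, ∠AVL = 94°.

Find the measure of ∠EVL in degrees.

∠EVL = 41°

1. ∠ALV = 56°  [△VLA]
2. ∠EAV = 30°  [E on ray AL]
3. ∠ELV = 56°  [E on ray LA]
4. ∠AEV = 97°  [△VEA]
5. ∠LEV = 83°  [linear pair at E on LA]
6. ∠EVL = 41°  [△VLE]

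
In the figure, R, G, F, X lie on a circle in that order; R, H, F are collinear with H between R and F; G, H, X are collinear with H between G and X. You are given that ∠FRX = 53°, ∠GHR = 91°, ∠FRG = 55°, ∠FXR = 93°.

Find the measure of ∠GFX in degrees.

∠GFX = 72°

1. ∠FGX = 53°  [same arc FX]
2. ∠FXG = 55°  [same arc GF]
3. ∠GFX = 72°  [△GFX]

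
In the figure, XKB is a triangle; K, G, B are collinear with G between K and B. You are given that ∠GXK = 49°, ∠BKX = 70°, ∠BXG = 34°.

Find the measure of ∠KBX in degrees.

1. ∠GKX = 70°  [G on ray KB]
2. ∠KGX = 61°  [△XKG]
3. ∠BGX = 119°  [linear pair at G on KB]
4. ∠GBX = 27°  [△XGB]
5. ∠KBX = 27°  [G on ray BK]

∠KBX = 27°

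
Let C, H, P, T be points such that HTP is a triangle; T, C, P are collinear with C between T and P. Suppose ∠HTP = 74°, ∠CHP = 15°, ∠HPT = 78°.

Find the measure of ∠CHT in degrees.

∠CHT = 13°

1. ∠CTH = 74°  [C on ray TP]
2. ∠CPH = 78°  [C on ray PT]
3. ∠HCP = 87°  [△HCP]
4. ∠HCT = 93°  [linear pair at C on TP]
5. ∠CHT = 13°  [△HTC]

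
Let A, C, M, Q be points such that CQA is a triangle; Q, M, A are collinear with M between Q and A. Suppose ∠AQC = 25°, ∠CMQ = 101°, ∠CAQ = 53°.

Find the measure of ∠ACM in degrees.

∠ACM = 48°

1. ∠AMC = 79°  [linear pair at M on QA]
2. ∠CAM = 53°  [M on ray AQ]
3. ∠ACM = 48°  [△CMA]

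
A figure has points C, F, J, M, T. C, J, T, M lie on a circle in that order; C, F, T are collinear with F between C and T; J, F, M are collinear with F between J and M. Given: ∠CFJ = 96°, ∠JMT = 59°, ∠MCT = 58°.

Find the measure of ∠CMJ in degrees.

1. ∠MFT = 96°  [vertical angles at F]
2. ∠CFM = 84°  [linear pair at F on CT]
3. ∠CMJ = 38°  [△CFM]

∠CMJ = 38°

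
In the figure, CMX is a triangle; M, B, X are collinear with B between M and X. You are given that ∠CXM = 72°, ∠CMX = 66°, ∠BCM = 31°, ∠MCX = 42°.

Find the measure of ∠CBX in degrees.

1. ∠BMC = 66°  [B on ray MX]
2. ∠CBM = 83°  [△CMB]
3. ∠CBX = 97°  [linear pair at B on MX]

∠CBX = 97°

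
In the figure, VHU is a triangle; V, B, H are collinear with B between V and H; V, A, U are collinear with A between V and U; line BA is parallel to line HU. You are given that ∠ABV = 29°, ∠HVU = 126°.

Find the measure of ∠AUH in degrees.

1. ∠UHV = 29°  [BA∥HU, corresponding at B]
2. ∠HUV = 25°  [△VHU]
3. ∠AUH = 25°  [A on ray UV]

∠AUH = 25°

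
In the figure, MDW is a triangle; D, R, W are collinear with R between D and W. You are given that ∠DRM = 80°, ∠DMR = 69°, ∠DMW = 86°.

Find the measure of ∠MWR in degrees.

1. ∠MDR = 31°  [△MDR]
2. ∠MDW = 31°  [R on ray DW]
3. ∠DWM = 63°  [△MDW]
4. ∠MWR = 63°  [R on ray WD]

∠MWR = 63°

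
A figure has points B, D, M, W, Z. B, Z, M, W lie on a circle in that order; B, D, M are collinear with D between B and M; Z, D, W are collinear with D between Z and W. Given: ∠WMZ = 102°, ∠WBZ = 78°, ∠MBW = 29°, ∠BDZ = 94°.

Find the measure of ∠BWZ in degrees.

1. ∠MZW = 29°  [same arc MW]
2. ∠MDZ = 86°  [linear pair at D on BM]
3. ∠BMZ = 65°  [△ZDM]
4. ∠BWZ = 65°  [same arc BZ]

∠BWZ = 65°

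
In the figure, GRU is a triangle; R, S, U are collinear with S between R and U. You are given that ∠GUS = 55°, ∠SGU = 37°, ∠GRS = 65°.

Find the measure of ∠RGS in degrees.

1. ∠GSU = 88°  [△GSU]
2. ∠GSR = 92°  [linear pair at S on RU]
3. ∠RGS = 23°  [△GRS]

∠RGS = 23°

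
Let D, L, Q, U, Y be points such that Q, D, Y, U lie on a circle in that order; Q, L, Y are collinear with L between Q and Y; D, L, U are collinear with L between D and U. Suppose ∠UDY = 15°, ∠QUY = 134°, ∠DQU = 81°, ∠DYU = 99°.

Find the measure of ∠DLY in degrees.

1. ∠DUY = 66°  [△DYU]
2. ∠QDY = 46°  [cyclic QDYU, opposite ∠D+∠U]
3. ∠DQY = 66°  [same arc DY]
4. ∠DYQ = 68°  [△QDY]
5. ∠DLY = 97°  [△DLY]

∠DLY = 97°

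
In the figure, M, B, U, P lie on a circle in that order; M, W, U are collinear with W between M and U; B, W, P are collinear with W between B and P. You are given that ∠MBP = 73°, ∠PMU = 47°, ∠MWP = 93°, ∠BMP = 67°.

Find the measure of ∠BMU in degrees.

1. ∠MUP = 73°  [same arc MP]
2. ∠PWU = 87°  [linear pair at W on MU]
3. ∠BPU = 20°  [△UWP]
4. ∠BMU = 20°  [same arc BU]

∠BMU = 20°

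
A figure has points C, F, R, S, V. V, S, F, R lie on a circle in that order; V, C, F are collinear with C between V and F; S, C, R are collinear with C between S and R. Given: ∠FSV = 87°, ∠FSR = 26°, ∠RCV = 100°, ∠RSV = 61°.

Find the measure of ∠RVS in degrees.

∠RVS = 65°

1. ∠FVR = 26°  [same arc FR]
2. ∠SRV = 54°  [△VCR]
3. ∠RVS = 65°  [△VSR]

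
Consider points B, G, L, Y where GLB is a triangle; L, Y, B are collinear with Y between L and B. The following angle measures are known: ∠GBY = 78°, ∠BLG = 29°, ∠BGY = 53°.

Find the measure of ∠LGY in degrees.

∠LGY = 20°

1. ∠BYG = 49°  [△GYB]
2. ∠GLY = 29°  [Y on ray LB]
3. ∠GYL = 131°  [linear pair at Y on LB]
4. ∠LGY = 20°  [△GLY]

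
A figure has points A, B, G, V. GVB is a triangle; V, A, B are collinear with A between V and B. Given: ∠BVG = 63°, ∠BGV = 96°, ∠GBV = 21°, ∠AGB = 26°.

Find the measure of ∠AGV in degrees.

∠AGV = 70°

1. ∠AVG = 63°  [A on ray VB]
2. ∠ABG = 21°  [A on ray BV]
3. ∠BAG = 133°  [△GAB]
4. ∠GAV = 47°  [linear pair at A on VB]
5. ∠AGV = 70°  [△GVA]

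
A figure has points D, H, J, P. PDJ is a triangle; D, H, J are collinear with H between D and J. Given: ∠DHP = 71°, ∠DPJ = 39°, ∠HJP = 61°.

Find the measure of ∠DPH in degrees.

∠DPH = 29°

1. ∠DJP = 61°  [H on ray JD]
2. ∠JDP = 80°  [△PDJ]
3. ∠HDP = 80°  [H on ray DJ]
4. ∠DPH = 29°  [△PDH]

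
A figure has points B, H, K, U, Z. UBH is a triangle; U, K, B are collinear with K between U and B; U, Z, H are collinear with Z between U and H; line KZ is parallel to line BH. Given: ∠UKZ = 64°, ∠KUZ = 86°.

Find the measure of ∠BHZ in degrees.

1. ∠KZU = 30°  [△UKZ]
2. ∠HZK = 150°  [linear pair at Z on UH]
3. ∠BHZ = 30°  [KZ∥BH, co-interior at H–Z]

∠BHZ = 30°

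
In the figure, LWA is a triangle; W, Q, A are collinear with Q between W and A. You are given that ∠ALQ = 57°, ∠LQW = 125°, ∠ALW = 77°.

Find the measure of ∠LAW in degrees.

∠LAW = 68°

1. ∠AQL = 55°  [linear pair at Q on WA]
2. ∠LAQ = 68°  [△LQA]
3. ∠LAW = 68°  [Q on ray AW]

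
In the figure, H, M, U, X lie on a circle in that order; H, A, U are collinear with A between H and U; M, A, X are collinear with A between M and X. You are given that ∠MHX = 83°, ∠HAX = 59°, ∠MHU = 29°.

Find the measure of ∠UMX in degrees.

1. ∠MUX = 97°  [cyclic HMUX, opposite ∠H+∠U]
2. ∠MXU = 29°  [same arc MU]
3. ∠UMX = 54°  [△MUX]

∠UMX = 54°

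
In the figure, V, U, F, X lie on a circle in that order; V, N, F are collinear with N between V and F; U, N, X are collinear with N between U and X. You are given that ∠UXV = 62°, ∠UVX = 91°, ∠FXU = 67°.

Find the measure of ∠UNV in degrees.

1. ∠VUX = 27°  [△VUX]
2. ∠FVU = 67°  [same arc UF]
3. ∠UNV = 86°  [△VNU]

∠UNV = 86°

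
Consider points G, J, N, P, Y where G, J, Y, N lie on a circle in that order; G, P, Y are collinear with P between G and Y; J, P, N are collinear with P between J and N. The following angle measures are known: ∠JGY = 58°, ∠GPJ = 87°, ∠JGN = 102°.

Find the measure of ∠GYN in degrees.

1. ∠JNY = 58°  [same arc JY]
2. ∠NPY = 87°  [vertical angles at P]
3. ∠GYN = 35°  [△YPN]

∠GYN = 35°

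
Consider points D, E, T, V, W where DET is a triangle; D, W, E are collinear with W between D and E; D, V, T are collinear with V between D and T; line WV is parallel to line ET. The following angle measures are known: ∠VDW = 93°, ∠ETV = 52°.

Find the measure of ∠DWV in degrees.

∠DWV = 35°

1. ∠EDT = 93°  [W on DE, V on DT]
2. ∠DTE = 52°  [V on ray TD]
3. ∠DET = 35°  [△DET]
4. ∠DWV = 35°  [WV∥ET, corresponding at W]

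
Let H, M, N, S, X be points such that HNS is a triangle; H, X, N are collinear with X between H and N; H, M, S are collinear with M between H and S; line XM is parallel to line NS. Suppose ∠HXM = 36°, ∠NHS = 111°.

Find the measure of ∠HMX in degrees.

1. ∠HNS = 36°  [XM∥NS, corresponding at X]
2. ∠HSN = 33°  [△HNS]
3. ∠HMX = 33°  [XM∥NS, corresponding at M]

∠HMX = 33°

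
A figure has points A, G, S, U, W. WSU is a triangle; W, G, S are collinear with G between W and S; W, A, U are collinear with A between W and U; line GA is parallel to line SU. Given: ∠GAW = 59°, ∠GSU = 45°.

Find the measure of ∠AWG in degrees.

∠AWG = 76°

1. ∠SUW = 59°  [GA∥SU, corresponding at A]
2. ∠USW = 45°  [G on ray SW]
3. ∠SWU = 76°  [△WSU]
4. ∠AWG = 76°  [G on WS, A on WU]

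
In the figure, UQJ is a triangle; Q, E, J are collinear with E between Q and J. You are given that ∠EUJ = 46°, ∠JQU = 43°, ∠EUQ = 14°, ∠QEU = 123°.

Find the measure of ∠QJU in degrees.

1. ∠JEU = 57°  [linear pair at E on QJ]
2. ∠EJU = 77°  [△UEJ]
3. ∠QJU = 77°  [E on ray JQ]

∠QJU = 77°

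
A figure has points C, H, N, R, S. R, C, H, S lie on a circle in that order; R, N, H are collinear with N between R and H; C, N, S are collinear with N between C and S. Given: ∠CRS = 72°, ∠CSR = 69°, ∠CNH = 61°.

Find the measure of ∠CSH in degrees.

∠CSH = 22°

1. ∠CHS = 108°  [cyclic RCHS, opposite ∠R+∠H]
2. ∠CHR = 69°  [same arc RC]
3. ∠HCS = 50°  [△CNH]
4. ∠CSH = 22°  [△CHS]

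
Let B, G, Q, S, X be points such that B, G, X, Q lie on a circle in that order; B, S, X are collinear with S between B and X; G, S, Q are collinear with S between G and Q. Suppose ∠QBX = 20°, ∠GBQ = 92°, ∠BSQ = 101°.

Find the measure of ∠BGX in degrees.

1. ∠QGX = 20°  [same arc XQ]
2. ∠GXQ = 88°  [cyclic BGXQ, opposite ∠B+∠X]
3. ∠GSX = 101°  [vertical angles at S]
4. ∠GQX = 72°  [△GXQ]
5. ∠BXG = 59°  [△GSX]
6. ∠GBX = 72°  [same arc GX]
7. ∠BGX = 49°  [△BGX]

∠BGX = 49°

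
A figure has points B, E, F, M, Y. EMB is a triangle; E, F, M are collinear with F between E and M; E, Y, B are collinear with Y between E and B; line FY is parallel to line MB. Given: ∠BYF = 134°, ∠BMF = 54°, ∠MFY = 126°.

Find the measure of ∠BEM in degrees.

∠BEM = 80°

1. ∠EYF = 46°  [linear pair at Y on EB]
2. ∠BME = 54°  [F on ray ME]
3. ∠EBM = 46°  [FY∥MB, corresponding at Y]
4. ∠BEM = 80°  [△EMB]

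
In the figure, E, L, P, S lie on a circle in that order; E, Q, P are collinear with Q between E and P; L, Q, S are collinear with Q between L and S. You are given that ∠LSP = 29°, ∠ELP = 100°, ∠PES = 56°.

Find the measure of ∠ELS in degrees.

1. ∠ESP = 80°  [cyclic ELPS, opposite ∠L+∠S]
2. ∠EPS = 44°  [△EPS]
3. ∠ELS = 44°  [same arc ES]

∠ELS = 44°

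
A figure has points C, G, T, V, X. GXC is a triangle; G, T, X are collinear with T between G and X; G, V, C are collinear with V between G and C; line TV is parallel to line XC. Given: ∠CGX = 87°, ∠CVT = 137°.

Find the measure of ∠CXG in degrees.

∠CXG = 50°

1. ∠TGV = 87°  [T on GX, V on GC]
2. ∠GVT = 43°  [linear pair at V on GC]
3. ∠GTV = 50°  [△GTV]
4. ∠CXG = 50°  [TV∥XC, corresponding at T]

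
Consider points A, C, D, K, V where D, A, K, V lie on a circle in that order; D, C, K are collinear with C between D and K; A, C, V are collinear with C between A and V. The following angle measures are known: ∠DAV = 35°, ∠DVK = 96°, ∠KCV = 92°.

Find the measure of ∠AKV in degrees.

∠AKV = 78°

1. ∠DKV = 35°  [same arc DV]
2. ∠KDV = 49°  [△DKV]
3. ∠AVK = 53°  [△KCV]
4. ∠KAV = 49°  [same arc KV]
5. ∠AKV = 78°  [△AKV]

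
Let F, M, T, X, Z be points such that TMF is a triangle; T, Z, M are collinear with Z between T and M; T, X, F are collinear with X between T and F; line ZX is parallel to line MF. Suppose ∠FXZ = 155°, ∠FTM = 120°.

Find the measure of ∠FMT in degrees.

1. ∠TXZ = 25°  [linear pair at X on TF]
2. ∠XTZ = 120°  [Z on TM, X on TF]
3. ∠TZX = 35°  [△TZX]
4. ∠FMT = 35°  [ZX∥MF, corresponding at Z]

∠FMT = 35°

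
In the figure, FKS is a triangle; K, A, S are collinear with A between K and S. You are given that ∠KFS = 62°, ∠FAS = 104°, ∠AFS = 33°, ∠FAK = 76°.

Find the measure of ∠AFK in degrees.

∠AFK = 29°

1. ∠ASF = 43°  [△FAS]
2. ∠FSK = 43°  [A on ray SK]
3. ∠FKS = 75°  [△FKS]
4. ∠AKF = 75°  [A on ray KS]
5. ∠AFK = 29°  [△FKA]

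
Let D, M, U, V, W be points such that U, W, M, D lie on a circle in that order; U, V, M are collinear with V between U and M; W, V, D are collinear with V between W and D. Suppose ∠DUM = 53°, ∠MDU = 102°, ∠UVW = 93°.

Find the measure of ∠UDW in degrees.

∠UDW = 40°

1. ∠DWM = 53°  [same arc MD]
2. ∠MVW = 87°  [linear pair at V on UM]
3. ∠UMW = 40°  [△WVM]
4. ∠UDW = 40°  [same arc UW]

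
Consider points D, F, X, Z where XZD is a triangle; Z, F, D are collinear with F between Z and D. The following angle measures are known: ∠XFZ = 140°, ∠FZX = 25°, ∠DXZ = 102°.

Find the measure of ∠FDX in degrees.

∠FDX = 53°

1. ∠DZX = 25°  [F on ray ZD]
2. ∠XDZ = 53°  [△XZD]
3. ∠FDX = 53°  [F on ray DZ]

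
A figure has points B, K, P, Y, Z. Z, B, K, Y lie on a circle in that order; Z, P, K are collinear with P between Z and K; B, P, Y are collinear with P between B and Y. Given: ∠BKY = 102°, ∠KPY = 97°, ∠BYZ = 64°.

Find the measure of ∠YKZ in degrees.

∠YKZ = 38°

1. ∠BZY = 78°  [cyclic ZBKY, opposite ∠Z+∠K]
2. ∠YBZ = 38°  [△ZBY]
3. ∠YKZ = 38°  [same arc ZY]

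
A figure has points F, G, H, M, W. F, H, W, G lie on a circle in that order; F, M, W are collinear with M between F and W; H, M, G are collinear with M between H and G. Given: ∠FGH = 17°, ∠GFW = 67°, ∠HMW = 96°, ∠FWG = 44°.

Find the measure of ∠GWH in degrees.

1. ∠FHG = 44°  [same arc FG]
2. ∠GFH = 119°  [△FHG]
3. ∠GWH = 61°  [cyclic FHWG, opposite ∠F+∠W]

∠GWH = 61°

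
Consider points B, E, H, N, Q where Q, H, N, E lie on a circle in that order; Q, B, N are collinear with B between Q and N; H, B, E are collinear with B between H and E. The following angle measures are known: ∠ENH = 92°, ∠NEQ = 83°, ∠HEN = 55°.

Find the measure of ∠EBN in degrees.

∠EBN = 61°

1. ∠EHN = 33°  [△HNE]
2. ∠EQN = 33°  [same arc NE]
3. ∠ENQ = 64°  [△QNE]
4. ∠EBN = 61°  [△NBE]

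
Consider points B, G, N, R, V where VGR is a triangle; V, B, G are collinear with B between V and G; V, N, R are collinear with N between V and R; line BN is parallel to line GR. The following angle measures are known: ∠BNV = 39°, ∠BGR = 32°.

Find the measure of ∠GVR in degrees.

1. ∠GRV = 39°  [BN∥GR, corresponding at N]
2. ∠RGV = 32°  [B on ray GV]
3. ∠GVR = 109°  [△VGR]

∠GVR = 109°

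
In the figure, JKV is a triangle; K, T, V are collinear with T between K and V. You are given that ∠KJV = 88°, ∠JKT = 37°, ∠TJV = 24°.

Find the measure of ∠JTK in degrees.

1. ∠JKV = 37°  [T on ray KV]
2. ∠JVK = 55°  [△JKV]
3. ∠JVT = 55°  [T on ray VK]
4. ∠JTV = 101°  [△JTV]
5. ∠JTK = 79°  [linear pair at T on KV]

∠JTK = 79°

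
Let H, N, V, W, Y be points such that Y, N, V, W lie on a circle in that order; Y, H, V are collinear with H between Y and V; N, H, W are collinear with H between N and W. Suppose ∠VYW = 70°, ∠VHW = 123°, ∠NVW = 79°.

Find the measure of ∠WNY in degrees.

1. ∠WHY = 57°  [linear pair at H on YV]
2. ∠NYW = 101°  [cyclic YNVW, opposite ∠Y+∠V]
3. ∠NWY = 53°  [△YHW]
4. ∠WNY = 26°  [△YNW]

∠WNY = 26°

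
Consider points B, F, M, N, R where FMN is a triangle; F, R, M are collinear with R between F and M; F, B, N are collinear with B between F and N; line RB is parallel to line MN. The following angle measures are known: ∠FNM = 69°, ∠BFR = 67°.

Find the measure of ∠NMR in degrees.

1. ∠FBR = 69°  [RB∥MN, corresponding at B]
2. ∠BRF = 44°  [△FRB]
3. ∠BRM = 136°  [linear pair at R on FM]
4. ∠NMR = 44°  [RB∥MN, co-interior at M–R]

∠NMR = 44°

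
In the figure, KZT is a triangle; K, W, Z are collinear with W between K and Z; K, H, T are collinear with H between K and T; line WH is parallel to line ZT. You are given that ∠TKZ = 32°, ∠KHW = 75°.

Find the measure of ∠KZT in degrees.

∠KZT = 73°

1. ∠HKW = 32°  [W on KZ, H on KT]
2. ∠HWK = 73°  [△KWH]
3. ∠KZT = 73°  [WH∥ZT, corresponding at W]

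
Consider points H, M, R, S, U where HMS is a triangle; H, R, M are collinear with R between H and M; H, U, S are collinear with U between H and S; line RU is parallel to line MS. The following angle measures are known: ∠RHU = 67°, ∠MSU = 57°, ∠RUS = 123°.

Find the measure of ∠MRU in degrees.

1. ∠HUR = 57°  [linear pair at U on HS]
2. ∠HRU = 56°  [△HRU]
3. ∠MRU = 124°  [linear pair at R on HM]

∠MRU = 124°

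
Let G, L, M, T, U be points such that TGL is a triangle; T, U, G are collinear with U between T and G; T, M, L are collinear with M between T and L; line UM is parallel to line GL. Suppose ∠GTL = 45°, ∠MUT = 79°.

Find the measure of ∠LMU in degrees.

∠LMU = 124°

1. ∠MTU = 45°  [U on TG, M on TL]
2. ∠TMU = 56°  [△TUM]
3. ∠LMU = 124°  [linear pair at M on TL]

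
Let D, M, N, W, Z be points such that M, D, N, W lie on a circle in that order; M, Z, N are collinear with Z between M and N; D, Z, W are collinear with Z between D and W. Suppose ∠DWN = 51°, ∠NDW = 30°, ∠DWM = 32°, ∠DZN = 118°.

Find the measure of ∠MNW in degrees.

1. ∠DMN = 51°  [same arc DN]
2. ∠DZM = 62°  [linear pair at Z on MN]
3. ∠MDW = 67°  [△MZD]
4. ∠MNW = 67°  [same arc MW]

∠MNW = 67°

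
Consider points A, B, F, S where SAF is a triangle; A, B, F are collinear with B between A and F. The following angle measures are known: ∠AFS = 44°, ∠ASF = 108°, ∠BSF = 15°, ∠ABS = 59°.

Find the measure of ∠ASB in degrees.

1. ∠FAS = 28°  [△SAF]
2. ∠BAS = 28°  [B on ray AF]
3. ∠ASB = 93°  [△SAB]

∠ASB = 93°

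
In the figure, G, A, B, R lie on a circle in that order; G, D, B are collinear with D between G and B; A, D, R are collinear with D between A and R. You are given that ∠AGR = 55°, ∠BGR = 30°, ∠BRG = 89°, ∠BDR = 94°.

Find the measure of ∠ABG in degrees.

∠ABG = 64°

1. ∠BAR = 30°  [same arc BR]
2. ∠ADG = 94°  [vertical angles at D]
3. ∠ADB = 86°  [linear pair at D on GB]
4. ∠ABG = 64°  [△ADB]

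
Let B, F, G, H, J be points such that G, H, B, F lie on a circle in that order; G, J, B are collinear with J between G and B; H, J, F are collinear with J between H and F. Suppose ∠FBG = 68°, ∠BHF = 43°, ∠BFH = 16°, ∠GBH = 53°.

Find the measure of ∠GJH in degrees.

1. ∠FHG = 68°  [same arc GF]
2. ∠BGH = 16°  [same arc HB]
3. ∠GJH = 96°  [△GJH]

∠GJH = 96°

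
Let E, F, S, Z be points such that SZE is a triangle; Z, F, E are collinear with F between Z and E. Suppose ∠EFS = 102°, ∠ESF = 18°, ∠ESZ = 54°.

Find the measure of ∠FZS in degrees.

∠FZS = 66°

1. ∠FES = 60°  [△SFE]
2. ∠SEZ = 60°  [F on ray EZ]
3. ∠EZS = 66°  [△SZE]
4. ∠FZS = 66°  [F on ray ZE]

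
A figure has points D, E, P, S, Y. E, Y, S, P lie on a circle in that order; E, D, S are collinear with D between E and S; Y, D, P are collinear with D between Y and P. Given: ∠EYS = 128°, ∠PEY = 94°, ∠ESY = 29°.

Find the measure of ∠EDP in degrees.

1. ∠SEY = 23°  [△EYS]
2. ∠PSY = 86°  [cyclic EYSP, opposite ∠E+∠S]
3. ∠EPY = 29°  [same arc EY]
4. ∠SPY = 23°  [same arc YS]
5. ∠PYS = 71°  [△YSP]
6. ∠PES = 71°  [same arc SP]
7. ∠EDP = 80°  [△EDP]

∠EDP = 80°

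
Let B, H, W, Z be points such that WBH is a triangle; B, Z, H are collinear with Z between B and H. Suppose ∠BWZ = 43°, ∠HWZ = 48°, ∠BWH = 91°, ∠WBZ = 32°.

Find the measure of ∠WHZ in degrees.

1. ∠BZW = 105°  [△WBZ]
2. ∠HZW = 75°  [linear pair at Z on BH]
3. ∠WHZ = 57°  [△WZH]

∠WHZ = 57°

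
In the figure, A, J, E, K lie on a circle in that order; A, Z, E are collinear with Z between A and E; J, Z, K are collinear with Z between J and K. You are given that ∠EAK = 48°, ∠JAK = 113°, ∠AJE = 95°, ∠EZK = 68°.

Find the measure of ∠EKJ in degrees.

∠EKJ = 65°

1. ∠EJK = 48°  [same arc EK]
2. ∠JEK = 67°  [cyclic AJEK, opposite ∠A+∠E]
3. ∠EKJ = 65°  [△JEK]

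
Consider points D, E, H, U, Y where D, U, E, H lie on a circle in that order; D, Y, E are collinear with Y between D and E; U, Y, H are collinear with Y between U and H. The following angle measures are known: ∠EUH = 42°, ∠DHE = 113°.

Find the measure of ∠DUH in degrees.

1. ∠EDH = 42°  [same arc EH]
2. ∠DEH = 25°  [△DEH]
3. ∠DUH = 25°  [same arc DH]

∠DUH = 25°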